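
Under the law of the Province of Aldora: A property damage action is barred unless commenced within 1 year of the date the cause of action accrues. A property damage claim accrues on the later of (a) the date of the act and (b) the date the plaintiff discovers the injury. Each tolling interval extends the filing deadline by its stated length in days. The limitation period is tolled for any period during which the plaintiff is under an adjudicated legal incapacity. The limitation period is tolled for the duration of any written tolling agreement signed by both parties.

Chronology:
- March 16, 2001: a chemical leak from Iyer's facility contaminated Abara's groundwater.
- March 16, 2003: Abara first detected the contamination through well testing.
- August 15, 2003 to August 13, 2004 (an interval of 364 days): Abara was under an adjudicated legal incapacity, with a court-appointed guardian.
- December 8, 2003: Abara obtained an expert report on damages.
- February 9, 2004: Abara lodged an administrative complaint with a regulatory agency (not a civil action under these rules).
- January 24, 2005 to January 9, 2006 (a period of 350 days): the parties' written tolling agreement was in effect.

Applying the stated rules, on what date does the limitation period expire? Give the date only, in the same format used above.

February 28, 2006

The claim accrued on March 16, 2003 — the later of the March 16, 2001 act and the March 16, 2003 discovery.
The untolled deadline — 1 year after March 16, 2003 — is March 16, 2004.
The plaintiff's legal incapacity from August 15, 2003 to August 13, 2004 tolled the period for 364 days, extending the deadline to March 15, 2005.
Because the written tolling agreement ran from January 24, 2005 to January 9, 2006, the deadline is extended by 350 days to February 28, 2006.
Nothing else in the chronology tolls or restarts the period.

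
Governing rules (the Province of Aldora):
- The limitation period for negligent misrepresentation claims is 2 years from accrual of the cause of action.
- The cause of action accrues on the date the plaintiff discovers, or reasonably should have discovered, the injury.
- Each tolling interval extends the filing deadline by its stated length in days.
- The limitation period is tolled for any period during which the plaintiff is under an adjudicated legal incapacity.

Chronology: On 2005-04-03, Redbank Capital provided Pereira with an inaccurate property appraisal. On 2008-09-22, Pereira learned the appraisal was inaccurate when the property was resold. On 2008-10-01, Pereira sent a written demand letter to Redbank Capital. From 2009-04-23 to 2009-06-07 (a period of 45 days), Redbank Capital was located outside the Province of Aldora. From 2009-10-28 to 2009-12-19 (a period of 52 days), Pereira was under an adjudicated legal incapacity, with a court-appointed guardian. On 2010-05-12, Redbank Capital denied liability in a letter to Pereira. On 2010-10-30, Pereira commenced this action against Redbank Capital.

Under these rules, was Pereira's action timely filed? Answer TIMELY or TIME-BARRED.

TIMELY

Accrual is tied to discovery, so the period began on 2008-09-22 rather than on 2005-04-03 when the act occurred.
Adding the 2 years base period to 2008-09-22 gives a deadline of 2010-09-22, before any tolling.
The period was tolled for 52 days by the plaintiff's legal incapacity (2009-10-28 to 2009-12-19), pushing the deadline to 2010-11-13.
No stated provision tolls the period for the defendant's absence, so the interval from 2009-04-23 to 2009-06-07 has no effect on the deadline.
None of the other events listed affects the running of the period under the stated rules.
Filing on 2010-10-30 beat the 2010-11-13 deadline — the action is timely.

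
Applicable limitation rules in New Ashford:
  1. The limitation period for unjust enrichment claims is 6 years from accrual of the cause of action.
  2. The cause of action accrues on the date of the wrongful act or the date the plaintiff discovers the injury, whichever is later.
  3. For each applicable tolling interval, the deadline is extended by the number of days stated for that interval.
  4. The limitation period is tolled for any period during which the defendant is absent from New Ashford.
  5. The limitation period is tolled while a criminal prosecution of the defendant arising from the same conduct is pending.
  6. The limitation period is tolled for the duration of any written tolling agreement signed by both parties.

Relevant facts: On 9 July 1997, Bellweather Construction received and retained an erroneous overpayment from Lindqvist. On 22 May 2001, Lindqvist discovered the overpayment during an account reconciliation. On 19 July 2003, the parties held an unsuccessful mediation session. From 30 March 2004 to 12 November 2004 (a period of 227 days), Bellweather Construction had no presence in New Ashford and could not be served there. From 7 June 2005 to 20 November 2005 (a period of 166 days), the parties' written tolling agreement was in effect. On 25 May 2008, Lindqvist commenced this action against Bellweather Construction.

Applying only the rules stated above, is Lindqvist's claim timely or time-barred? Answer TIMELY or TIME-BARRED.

Because discovery on 22 May 2001 post-dates the 9 July 1997 act, accrual under the later-of rule falls on 22 May 2001.
The untolled deadline — 6 years after 22 May 2001 — is 22 May 2007.
Because the defendant's absence from the jurisdiction ran from 30 March 2004 to 12 November 2004, the deadline is extended by 227 days to 4 January 2008.
Because the written tolling agreement ran from 7 June 2005 to 20 November 2005, the deadline is extended by 166 days to 18 June 2008.
The other events in the timeline have no effect on the limitation period under the stated rules.
Filing on 25 May 2008 beat the 18 June 2008 deadline — the action is timely.

TIMELY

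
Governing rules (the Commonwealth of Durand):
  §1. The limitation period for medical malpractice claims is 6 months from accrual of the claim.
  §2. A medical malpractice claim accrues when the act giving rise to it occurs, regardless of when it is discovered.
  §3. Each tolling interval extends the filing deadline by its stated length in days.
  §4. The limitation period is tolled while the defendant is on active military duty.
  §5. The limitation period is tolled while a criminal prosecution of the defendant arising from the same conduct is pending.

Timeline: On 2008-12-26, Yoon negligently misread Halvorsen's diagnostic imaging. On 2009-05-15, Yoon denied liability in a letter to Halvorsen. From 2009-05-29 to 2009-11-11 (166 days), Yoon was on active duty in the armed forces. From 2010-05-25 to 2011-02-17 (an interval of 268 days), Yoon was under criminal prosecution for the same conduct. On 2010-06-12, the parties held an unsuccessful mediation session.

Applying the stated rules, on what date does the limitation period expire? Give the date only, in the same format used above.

The limitation period began to run on 2008-12-26.
6 months from 2008-12-26 is 2009-06-26.
The period was tolled for 166 days by the defendant's active military service (2009-05-29 to 2009-11-11), pushing the deadline to 2009-12-09.
The pending criminal prosecution starting 2010-05-25 came too late — the period had run on 2009-12-09 — and so does not extend the deadline.
The other events in the timeline have no effect on the limitation period under the stated rules.

2009-12-09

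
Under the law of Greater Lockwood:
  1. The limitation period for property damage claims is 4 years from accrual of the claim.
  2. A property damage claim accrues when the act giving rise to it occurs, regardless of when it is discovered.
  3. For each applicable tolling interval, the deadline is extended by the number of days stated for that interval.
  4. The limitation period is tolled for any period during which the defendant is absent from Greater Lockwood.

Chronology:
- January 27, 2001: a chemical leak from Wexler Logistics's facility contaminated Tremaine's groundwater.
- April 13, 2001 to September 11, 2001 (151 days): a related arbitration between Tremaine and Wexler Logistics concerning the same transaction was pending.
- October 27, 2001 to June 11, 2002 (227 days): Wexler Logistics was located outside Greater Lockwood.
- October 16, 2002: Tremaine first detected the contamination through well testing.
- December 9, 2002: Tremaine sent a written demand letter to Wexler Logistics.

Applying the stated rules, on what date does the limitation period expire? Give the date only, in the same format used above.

Accrual is governed by the date of the act, so the period began to run on January 27, 2001; the later discovery on October 16, 2002 is irrelevant under the stated rule.
4 years from January 27, 2001 is January 27, 2005.
The defendant's absence from the jurisdiction from October 27, 2001 to June 11, 2002 tolled the period for 227 days, extending the deadline to September 11, 2005.
Although a pending arbitration ran from April 13, 2001 to September 11, 2001, the stated rules do not make that a tolling event, so it is disregarded.
None of the other events listed affects the running of the period under the stated rules.

September 11, 2005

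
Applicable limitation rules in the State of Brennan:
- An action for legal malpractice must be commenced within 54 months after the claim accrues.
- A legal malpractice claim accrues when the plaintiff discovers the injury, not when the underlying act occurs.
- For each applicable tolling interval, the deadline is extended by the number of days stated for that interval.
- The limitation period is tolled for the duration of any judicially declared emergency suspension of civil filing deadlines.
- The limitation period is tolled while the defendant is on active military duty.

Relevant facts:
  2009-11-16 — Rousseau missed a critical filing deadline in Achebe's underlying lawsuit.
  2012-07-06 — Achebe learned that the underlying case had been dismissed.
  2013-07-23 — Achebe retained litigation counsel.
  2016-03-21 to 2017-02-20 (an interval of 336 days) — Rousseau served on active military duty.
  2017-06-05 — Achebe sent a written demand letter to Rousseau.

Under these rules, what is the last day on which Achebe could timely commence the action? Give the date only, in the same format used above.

2017-12-08

The claim did not accrue until Achebe discovered the injury on 2012-07-06; the 2009-11-16 act date does not start the clock under the stated rule.
The untolled deadline — 54 months after 2012-07-06 — is 2017-01-06.
The period was tolled for 336 days by the defendant's active military service (2016-03-21 to 2017-02-20), pushing the deadline to 2017-12-08.
Nothing else in the chronology tolls or restarts the period.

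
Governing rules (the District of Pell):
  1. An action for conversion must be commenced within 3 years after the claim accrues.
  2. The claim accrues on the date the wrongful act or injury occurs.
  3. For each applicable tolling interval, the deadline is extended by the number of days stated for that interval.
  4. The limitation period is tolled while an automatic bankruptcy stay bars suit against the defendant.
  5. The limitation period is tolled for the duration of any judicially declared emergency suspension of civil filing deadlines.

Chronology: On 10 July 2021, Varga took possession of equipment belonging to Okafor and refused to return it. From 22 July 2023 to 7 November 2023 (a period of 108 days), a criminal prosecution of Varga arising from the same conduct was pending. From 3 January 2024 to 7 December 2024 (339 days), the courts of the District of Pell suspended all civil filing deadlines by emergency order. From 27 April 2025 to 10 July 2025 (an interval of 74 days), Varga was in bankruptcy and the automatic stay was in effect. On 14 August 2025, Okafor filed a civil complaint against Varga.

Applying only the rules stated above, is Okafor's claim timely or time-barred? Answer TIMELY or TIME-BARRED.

TIMELY

The claim accrued on 10 July 2021, the date of the act.
3 years from 10 July 2021 is 10 July 2024.
The period was tolled for 339 days by the emergency suspension of filing deadlines (3 January 2024 to 7 December 2024), pushing the deadline to 14 June 2025.
The automatic bankruptcy stay from 27 April 2025 to 10 July 2025 tolled the period for 74 days, extending the deadline to 27 August 2025.
No stated provision tolls the period for a criminal prosecution, so the interval from 22 July 2023 to 7 November 2023 has no effect on the deadline.
Okafor filed on 14 August 2025, before the 27 August 2025 deadline, so the action is timely.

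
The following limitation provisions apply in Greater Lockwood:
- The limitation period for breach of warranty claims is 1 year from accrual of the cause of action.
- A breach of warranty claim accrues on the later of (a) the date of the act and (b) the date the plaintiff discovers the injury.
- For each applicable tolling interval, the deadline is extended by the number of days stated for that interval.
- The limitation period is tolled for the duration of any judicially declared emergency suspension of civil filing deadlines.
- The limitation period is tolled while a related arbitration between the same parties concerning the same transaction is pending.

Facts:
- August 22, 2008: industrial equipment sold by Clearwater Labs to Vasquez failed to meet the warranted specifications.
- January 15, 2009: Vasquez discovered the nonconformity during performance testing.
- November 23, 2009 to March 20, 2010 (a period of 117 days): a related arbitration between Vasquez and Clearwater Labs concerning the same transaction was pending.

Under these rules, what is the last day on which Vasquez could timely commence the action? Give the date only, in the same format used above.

Taking the later of the act (August 22, 2008) and discovery (January 15, 2009), the claim accrued on January 15, 2009.
Adding the 1 year base period to January 15, 2009 gives a deadline of January 15, 2010, before any tolling.
The period was tolled for 117 days by the pending related arbitration (November 23, 2009 to March 20, 2010), pushing the deadline to May 12, 2010.

May 12, 2010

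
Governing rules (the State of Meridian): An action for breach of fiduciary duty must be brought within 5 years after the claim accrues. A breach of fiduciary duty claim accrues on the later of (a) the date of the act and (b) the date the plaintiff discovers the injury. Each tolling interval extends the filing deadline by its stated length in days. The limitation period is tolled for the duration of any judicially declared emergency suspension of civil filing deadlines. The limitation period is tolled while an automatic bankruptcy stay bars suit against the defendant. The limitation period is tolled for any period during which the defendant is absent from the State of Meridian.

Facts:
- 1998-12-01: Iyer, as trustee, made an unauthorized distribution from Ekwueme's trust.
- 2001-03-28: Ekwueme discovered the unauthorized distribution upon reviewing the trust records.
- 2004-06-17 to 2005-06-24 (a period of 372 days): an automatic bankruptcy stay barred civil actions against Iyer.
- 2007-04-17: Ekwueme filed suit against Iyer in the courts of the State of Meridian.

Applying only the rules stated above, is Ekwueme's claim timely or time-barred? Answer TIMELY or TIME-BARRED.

TIME-BARRED

Because discovery on 2001-03-28 post-dates the 1998-12-01 act, accrual under the later-of rule falls on 2001-03-28.
Adding the 5 years base period to 2001-03-28 gives a deadline of 2006-03-28, before any tolling.
The period was tolled for 372 days by the automatic bankruptcy stay (2004-06-17 to 2005-06-24), pushing the deadline to 2007-04-04.
The 2007-04-17 filing falls after the 2007-04-04 deadline; the claim is time-barred.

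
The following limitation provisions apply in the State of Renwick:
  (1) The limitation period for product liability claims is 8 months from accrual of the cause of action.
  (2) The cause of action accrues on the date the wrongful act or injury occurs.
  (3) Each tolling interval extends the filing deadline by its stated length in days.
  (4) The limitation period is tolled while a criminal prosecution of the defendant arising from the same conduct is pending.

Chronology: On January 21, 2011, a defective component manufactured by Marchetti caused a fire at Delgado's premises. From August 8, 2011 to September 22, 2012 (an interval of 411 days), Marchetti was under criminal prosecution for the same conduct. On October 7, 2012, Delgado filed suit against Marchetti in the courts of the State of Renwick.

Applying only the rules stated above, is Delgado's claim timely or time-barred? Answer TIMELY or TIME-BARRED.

The cause of action accrued on January 21, 2011, the date of the act.
The untolled deadline — 8 months after January 21, 2011 — is September 21, 2011.
The period was tolled for 411 days by the pending criminal prosecution (August 8, 2011 to September 22, 2012), pushing the deadline to November 5, 2012.
Delgado filed on October 7, 2012, before the November 5, 2012 deadline, so the action is timely.

TIMELY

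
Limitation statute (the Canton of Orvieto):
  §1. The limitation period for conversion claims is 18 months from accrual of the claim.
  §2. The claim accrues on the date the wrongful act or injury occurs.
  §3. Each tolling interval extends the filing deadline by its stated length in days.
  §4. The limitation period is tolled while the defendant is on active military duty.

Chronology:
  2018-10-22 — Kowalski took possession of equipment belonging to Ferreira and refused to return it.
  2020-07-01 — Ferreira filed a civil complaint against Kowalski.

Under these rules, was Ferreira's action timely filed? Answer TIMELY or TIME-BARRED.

TIME-BARRED

The claim accrued on 2018-10-22, when the wrongful act occurred.
The untolled deadline — 18 months after 2018-10-22 — is 2020-04-22.
Ferreira filed on 2020-07-01, after the 2020-04-22 deadline, so the action is time-barred.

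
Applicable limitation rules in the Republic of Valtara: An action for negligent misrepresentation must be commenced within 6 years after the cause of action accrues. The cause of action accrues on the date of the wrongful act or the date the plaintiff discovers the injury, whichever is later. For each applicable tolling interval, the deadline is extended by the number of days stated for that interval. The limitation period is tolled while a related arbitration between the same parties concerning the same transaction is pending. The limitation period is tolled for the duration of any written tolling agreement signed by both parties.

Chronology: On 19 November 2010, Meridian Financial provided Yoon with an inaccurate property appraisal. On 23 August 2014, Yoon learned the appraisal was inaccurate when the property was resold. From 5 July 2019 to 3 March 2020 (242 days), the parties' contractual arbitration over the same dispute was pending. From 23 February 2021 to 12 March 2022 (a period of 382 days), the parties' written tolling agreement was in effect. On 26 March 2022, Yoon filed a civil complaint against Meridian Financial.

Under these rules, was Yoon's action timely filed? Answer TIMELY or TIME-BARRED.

The claim accrued on 23 August 2014 — the later of the 19 November 2010 act and the 23 August 2014 discovery.
6 years from 23 August 2014 is 23 August 2020.
The pending related arbitration from 5 July 2019 to 3 March 2020 tolled the period for 242 days, extending the deadline to 22 April 2021.
Because the written tolling agreement ran from 23 February 2021 to 12 March 2022, the deadline is extended by 382 days to 9 May 2022.
Filing on 26 March 2022 beat the 9 May 2022 deadline — the action is timely.

TIMELY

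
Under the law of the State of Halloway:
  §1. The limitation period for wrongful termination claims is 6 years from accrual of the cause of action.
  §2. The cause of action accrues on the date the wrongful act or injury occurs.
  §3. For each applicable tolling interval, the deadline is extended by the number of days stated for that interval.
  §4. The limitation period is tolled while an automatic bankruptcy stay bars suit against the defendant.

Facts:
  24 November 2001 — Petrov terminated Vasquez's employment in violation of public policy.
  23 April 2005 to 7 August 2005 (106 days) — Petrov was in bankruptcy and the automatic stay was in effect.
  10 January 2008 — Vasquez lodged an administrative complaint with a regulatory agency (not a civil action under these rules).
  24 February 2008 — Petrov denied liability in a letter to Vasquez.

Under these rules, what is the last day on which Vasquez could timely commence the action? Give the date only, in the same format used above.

The cause of action accrued on 24 November 2001, the date of the act.
Adding the 6 years base period to 24 November 2001 gives a deadline of 24 November 2007, before any tolling.
The period was tolled for 106 days by the automatic bankruptcy stay (23 April 2005 to 7 August 2005), pushing the deadline to 9 March 2008.
Nothing else in the chronology tolls or restarts the period.

9 March 2008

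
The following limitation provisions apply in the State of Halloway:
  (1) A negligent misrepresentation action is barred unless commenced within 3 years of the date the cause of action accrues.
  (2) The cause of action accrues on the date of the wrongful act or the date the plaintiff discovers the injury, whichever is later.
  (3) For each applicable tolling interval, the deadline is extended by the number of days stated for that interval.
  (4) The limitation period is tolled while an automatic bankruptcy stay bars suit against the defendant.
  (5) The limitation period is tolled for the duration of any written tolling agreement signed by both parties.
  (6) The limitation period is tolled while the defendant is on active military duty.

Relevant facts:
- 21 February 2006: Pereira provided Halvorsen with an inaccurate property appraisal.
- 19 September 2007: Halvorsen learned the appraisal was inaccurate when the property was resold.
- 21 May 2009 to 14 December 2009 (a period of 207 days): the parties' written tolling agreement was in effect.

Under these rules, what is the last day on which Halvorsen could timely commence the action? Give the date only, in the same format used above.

14 April 2011

Because discovery on 19 September 2007 post-dates the 21 February 2006 act, accrual under the later-of rule falls on 19 September 2007.
Adding the 3 years base period to 19 September 2007 gives a deadline of 19 September 2010, before any tolling.
The period was tolled for 207 days by the written tolling agreement (21 May 2009 to 14 December 2009), pushing the deadline to 14 April 2011.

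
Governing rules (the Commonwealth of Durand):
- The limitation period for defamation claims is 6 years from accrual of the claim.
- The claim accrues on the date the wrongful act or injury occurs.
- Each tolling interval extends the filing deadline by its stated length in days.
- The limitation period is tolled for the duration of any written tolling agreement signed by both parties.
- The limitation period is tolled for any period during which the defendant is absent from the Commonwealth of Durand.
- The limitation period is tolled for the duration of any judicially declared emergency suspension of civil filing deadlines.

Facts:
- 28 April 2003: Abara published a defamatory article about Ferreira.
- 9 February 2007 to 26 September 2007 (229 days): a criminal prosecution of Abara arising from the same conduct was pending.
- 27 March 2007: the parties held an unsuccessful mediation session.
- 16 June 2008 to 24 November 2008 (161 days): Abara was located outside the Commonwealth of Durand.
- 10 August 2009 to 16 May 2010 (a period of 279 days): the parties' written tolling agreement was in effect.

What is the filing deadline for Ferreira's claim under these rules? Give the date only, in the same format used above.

12 July 2010

The claim accrued on 28 April 2003, when the wrongful act occurred.
Adding the 6 years base period to 28 April 2003 gives a deadline of 28 April 2009, before any tolling.
The defendant's absence from the jurisdiction from 16 June 2008 to 24 November 2008 tolled the period for 161 days, extending the deadline to 6 October 2009.
The written tolling agreement from 10 August 2009 to 16 May 2010 tolled the period for 279 days, extending the deadline to 12 July 2010.
The pending criminal prosecution from 9 February 2007 to 26 September 2007 does not toll the period, because no stated rule makes a criminal prosecution a tolling event.
None of the other events listed affects the running of the period under the stated rules.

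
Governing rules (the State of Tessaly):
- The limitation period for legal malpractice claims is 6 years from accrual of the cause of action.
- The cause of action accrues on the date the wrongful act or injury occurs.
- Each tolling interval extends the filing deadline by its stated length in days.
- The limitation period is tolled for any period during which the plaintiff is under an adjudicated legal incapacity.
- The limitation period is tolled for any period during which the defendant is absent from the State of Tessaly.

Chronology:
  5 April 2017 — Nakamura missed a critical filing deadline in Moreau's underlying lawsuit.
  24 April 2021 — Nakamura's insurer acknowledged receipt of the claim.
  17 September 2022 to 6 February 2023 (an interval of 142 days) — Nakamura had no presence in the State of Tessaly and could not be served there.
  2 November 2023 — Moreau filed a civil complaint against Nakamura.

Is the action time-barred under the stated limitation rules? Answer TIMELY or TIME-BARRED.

TIME-BARRED

The limitation period began to run on 5 April 2017.
6 years from 5 April 2017 is 5 April 2023.
The period was tolled for 142 days by the defendant's absence from the jurisdiction (17 September 2022 to 6 February 2023), pushing the deadline to 25 August 2023.
The other events in the timeline have no effect on the limitation period under the stated rules.
Filing on 2 November 2023 missed the 25 August 2023 deadline — the action is time-barred.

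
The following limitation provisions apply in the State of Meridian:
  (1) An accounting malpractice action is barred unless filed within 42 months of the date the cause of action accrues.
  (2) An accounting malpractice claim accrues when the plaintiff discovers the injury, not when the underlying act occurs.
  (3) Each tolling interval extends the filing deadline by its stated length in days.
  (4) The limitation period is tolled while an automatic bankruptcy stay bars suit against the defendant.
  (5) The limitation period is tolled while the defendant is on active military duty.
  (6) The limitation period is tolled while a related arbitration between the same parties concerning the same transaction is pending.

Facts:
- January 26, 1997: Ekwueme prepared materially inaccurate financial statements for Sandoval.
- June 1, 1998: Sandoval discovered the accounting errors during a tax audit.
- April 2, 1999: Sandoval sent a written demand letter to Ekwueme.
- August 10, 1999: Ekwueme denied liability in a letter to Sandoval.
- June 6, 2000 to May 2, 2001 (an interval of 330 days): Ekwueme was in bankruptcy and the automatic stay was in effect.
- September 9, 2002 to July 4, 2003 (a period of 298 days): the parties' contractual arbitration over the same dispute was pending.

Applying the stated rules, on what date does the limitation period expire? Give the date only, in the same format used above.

The claim did not accrue until Sandoval discovered the injury on June 1, 1998; the January 26, 1997 act date does not start the clock under the stated rule.
The untolled deadline — 42 months after June 1, 1998 — is December 1, 2001.
Because the automatic bankruptcy stay ran from June 6, 2000 to May 2, 2001, the deadline is extended by 330 days to October 27, 2002.
The pending related arbitration from September 9, 2002 to July 4, 2003 tolled the period for 298 days, extending the deadline to August 21, 2003.
Nothing else in the chronology tolls or restarts the period.

August 21, 2003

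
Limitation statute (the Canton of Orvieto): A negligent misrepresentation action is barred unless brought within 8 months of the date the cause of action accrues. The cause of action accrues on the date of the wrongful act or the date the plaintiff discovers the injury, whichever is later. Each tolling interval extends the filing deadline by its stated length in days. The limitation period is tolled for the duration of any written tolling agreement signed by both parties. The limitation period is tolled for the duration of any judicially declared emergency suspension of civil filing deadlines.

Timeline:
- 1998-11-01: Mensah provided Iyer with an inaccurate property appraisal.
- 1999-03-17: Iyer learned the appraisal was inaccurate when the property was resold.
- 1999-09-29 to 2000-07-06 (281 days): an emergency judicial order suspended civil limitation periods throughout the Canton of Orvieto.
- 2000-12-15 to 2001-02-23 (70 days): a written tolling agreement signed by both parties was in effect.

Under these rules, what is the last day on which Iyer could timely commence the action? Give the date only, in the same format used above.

2000-08-24

Taking the later of the act (1998-11-01) and discovery (1999-03-17), the claim accrued on 1999-03-17.
Adding the 8 months base period to 1999-03-17 gives a deadline of 1999-11-17, before any tolling.
The emergency suspension of filing deadlines from 1999-09-29 to 2000-07-06 tolled the period for 281 days, extending the deadline to 2000-08-24.
By the time the written tolling agreement began on 2000-12-15, the limitation period had already expired on 2000-08-24; that interval cannot revive it.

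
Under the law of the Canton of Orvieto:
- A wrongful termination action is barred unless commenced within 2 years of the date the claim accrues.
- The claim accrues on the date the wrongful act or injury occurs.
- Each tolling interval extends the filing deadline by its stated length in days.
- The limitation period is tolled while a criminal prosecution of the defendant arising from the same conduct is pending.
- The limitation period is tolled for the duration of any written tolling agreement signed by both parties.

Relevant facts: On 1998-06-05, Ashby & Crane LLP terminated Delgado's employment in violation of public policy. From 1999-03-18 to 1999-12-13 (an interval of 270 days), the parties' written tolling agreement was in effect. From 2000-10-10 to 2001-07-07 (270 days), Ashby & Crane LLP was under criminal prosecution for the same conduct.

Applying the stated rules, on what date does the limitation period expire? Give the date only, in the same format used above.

The limitation period began to run on 1998-06-05.
2 years from 1998-06-05 is 2000-06-05.
The period was tolled for 270 days by the written tolling agreement (1999-03-18 to 1999-12-13), pushing the deadline to 2001-03-02.
Because the pending criminal prosecution ran from 2000-10-10 to 2001-07-07, the deadline is extended by 270 days to 2001-11-27.

2001-11-27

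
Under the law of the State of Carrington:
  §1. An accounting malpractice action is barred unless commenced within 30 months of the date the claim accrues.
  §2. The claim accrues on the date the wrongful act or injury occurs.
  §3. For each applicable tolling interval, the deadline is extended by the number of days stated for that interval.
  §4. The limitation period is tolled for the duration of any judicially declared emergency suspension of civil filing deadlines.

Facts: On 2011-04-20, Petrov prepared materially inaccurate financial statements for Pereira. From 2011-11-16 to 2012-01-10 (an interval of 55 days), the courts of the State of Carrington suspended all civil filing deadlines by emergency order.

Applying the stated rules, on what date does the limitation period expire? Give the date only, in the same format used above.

2013-12-14

The limitation period began to run on 2011-04-20.
30 months from 2011-04-20 is 2013-10-20.
Because the emergency suspension of filing deadlines ran from 2011-11-16 to 2012-01-10, the deadline is extended by 55 days to 2013-12-14.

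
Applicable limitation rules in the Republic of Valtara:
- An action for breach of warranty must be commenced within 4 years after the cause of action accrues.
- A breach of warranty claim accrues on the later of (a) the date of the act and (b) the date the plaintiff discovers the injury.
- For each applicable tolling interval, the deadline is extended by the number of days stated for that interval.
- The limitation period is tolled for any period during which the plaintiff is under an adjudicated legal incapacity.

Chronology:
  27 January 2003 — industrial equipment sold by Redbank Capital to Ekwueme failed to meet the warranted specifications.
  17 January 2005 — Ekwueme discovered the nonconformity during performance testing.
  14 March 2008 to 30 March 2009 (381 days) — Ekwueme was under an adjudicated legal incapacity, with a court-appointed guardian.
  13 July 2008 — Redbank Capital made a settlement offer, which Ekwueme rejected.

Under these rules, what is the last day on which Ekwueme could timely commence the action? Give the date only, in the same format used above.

2 February 2010

Because discovery on 17 January 2005 post-dates the 27 January 2003 act, accrual under the later-of rule falls on 17 January 2005.
Adding the 4 years base period to 17 January 2005 gives a deadline of 17 January 2009, before any tolling.
The period was tolled for 381 days by the plaintiff's legal incapacity (14 March 2008 to 30 March 2009), pushing the deadline to 2 February 2010.
Nothing else in the chronology tolls or restarts the period.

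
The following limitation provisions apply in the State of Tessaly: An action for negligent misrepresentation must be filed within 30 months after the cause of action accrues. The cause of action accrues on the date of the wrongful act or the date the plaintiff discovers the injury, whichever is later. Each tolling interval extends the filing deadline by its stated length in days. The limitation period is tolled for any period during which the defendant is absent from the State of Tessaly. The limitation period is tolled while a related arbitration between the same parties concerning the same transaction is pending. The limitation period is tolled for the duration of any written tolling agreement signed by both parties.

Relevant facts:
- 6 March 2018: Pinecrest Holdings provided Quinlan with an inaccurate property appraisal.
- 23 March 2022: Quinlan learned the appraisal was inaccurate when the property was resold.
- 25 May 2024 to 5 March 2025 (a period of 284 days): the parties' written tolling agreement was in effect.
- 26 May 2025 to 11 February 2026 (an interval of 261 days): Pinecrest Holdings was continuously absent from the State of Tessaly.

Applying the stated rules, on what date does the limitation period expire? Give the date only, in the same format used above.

22 March 2026

The claim accrued on 23 March 2022 — the later of the 6 March 2018 act and the 23 March 2022 discovery.
30 months from 23 March 2022 is 23 September 2024.
The written tolling agreement from 25 May 2024 to 5 March 2025 tolled the period for 284 days, extending the deadline to 4 July 2025.
Because the defendant's absence from the jurisdiction ran from 26 May 2025 to 11 February 2026, the deadline is extended by 261 days to 22 March 2026.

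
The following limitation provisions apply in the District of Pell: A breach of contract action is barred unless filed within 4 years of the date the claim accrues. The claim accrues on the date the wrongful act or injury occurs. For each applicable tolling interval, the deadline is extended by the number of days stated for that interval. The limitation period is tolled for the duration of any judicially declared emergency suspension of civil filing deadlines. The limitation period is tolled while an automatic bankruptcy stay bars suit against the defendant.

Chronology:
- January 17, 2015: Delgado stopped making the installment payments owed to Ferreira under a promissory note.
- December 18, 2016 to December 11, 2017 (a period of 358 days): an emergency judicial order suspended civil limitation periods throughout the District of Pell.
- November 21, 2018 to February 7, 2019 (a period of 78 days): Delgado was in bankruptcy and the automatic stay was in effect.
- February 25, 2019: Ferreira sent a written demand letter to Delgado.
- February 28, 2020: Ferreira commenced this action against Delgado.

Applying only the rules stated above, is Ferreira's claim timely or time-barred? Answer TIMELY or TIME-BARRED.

The claim accrued on January 17, 2015, the date of the act.
4 years from January 17, 2015 is January 17, 2019.
The period was tolled for 358 days by the emergency suspension of filing deadlines (December 18, 2016 to December 11, 2017), pushing the deadline to January 10, 2020.
The period was tolled for 78 days by the automatic bankruptcy stay (November 21, 2018 to February 7, 2019), pushing the deadline to March 28, 2020.
None of the other events listed affects the running of the period under the stated rules.
Filing on February 28, 2020 beat the March 28, 2020 deadline — the action is timely.

TIMELY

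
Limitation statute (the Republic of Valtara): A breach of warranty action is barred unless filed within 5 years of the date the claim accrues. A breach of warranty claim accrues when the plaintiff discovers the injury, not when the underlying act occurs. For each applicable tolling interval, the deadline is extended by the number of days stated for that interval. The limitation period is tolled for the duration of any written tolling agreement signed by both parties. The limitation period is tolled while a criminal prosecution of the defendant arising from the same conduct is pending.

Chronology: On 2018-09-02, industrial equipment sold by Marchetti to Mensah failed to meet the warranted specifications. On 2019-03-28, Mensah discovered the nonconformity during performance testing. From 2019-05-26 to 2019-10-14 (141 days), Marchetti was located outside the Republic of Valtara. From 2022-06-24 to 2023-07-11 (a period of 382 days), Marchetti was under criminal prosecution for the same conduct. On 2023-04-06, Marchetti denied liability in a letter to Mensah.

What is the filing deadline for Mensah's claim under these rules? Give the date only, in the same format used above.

2025-04-14

The claim did not accrue until Mensah discovered the injury on 2019-03-28; the 2018-09-02 act date does not start the clock under the stated rule.
The untolled deadline — 5 years after 2019-03-28 — is 2024-03-28.
The period was tolled for 382 days by the pending criminal prosecution (2022-06-24 to 2023-07-11), pushing the deadline to 2025-04-14.
Although the defendant's absence ran from 2019-05-26 to 2019-10-14, the stated rules do not make that a tolling event, so it is disregarded.
The other events in the timeline have no effect on the limitation period under the stated rules.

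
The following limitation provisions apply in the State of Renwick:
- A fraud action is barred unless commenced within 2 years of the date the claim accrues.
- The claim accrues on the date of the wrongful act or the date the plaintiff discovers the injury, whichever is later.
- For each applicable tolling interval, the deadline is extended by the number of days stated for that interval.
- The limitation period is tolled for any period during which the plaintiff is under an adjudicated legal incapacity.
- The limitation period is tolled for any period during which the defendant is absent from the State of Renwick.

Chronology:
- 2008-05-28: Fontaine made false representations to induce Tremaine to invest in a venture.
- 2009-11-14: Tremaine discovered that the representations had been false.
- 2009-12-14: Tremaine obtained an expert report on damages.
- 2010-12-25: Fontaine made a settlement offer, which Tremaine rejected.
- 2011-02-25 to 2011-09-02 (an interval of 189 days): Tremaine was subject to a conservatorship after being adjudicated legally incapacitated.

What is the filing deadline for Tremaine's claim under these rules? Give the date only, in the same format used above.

Because discovery on 2009-11-14 post-dates the 2008-05-28 act, accrual under the later-of rule falls on 2009-11-14.
The untolled deadline — 2 years after 2009-11-14 — is 2011-11-14.
The plaintiff's legal incapacity from 2011-02-25 to 2011-09-02 tolled the period for 189 days, extending the deadline to 2012-05-21.
None of the other events listed affects the running of the period under the stated rules.

2012-05-21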